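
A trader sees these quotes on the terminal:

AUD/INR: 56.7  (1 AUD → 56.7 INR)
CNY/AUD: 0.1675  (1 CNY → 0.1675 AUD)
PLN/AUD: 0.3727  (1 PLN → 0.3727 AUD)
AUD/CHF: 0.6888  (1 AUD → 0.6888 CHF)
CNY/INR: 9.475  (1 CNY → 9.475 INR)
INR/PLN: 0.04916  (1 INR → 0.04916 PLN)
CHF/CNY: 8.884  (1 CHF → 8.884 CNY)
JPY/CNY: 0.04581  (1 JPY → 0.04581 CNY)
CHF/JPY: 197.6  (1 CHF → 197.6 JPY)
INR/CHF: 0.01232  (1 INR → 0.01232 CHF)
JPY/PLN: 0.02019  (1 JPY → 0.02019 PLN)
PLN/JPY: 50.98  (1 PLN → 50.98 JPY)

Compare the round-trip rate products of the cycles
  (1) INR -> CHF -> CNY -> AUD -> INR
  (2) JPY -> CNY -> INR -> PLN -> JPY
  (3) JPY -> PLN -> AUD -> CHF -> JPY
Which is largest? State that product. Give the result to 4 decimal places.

(1) 0.01232 × 8.884 × 0.1675 × 56.7 = 1.03948
(2) 0.04581 × 9.475 × 0.04916 × 50.98 = 1.08781
(3) 0.02019 × 0.3727 × 0.6888 × 197.6 = 1.02418
Highest is cycle (2) at 1.0878 (>1, arbitrage).

1.0878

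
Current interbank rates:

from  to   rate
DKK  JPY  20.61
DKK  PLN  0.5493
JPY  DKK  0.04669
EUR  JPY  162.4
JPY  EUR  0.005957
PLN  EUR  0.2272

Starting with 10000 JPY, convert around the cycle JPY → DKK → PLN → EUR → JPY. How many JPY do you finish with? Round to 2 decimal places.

10000 JPY × 0.04669 = 466.9 DKK
466.9 DKK × 0.5493 = 256.46817 PLN
256.46817 PLN × 0.2272 = 58.269568224 EUR
58.269568224 EUR × 162.4 = 9462.9778795776 JPY

9462.98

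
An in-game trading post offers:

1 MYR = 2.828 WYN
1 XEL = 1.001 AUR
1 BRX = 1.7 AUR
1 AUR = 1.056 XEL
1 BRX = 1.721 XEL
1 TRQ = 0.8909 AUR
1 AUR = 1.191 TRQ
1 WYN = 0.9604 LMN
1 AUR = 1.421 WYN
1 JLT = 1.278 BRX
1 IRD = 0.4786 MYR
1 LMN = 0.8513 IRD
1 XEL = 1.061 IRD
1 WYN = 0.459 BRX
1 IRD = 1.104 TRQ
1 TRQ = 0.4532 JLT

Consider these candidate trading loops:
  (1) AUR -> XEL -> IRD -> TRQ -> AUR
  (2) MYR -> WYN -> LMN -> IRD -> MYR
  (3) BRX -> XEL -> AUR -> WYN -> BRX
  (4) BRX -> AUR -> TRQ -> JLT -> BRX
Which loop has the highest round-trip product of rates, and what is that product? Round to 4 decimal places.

1.1727

(1) 1.056 × 1.061 × 1.104 × 0.8909 = 1.10199
(2) 2.828 × 0.9604 × 0.8513 × 0.4786 = 1.10659
(3) 1.721 × 1.001 × 1.421 × 0.459 = 1.12363
(4) 1.7 × 1.191 × 0.4532 × 1.278 = 1.17269
Highest is cycle (4) at 1.1727 (>1, arbitrage).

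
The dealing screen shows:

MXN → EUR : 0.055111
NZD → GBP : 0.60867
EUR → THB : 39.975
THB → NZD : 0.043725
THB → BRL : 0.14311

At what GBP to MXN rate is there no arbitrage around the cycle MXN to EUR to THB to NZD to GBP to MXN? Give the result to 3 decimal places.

17.055

Known legs of the cycle: 0.055111 × 39.975 × 0.043725 × 0.60867 = 0.05863250899935804375
For no arbitrage the full-cycle product must be 1, so the missing rate is 1 / 0.05863250899935804375 ≈ 17.05538.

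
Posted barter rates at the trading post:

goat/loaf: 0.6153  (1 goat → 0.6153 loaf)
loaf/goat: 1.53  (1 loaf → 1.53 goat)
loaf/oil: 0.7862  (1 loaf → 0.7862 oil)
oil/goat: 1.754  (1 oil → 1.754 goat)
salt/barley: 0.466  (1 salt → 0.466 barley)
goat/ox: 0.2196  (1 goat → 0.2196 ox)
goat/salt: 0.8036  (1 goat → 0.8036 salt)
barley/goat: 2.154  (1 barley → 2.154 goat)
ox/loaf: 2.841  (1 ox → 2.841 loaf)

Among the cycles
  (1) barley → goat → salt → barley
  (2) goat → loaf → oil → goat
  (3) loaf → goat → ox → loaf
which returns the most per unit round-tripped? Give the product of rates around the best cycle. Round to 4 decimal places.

(1) 2.154 × 0.8036 × 0.466 = 0.80662
(2) 0.6153 × 0.7862 × 1.754 = 0.84850
(3) 1.53 × 0.2196 × 2.841 = 0.95454
Highest is cycle (3) at 0.9545 (≤1, no arbitrage).

0.9545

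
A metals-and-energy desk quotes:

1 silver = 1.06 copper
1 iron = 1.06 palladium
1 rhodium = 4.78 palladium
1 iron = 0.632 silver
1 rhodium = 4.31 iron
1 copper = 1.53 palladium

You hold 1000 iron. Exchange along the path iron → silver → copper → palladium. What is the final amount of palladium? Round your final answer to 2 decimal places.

1024.98

1000 iron × 0.632 = 632 silver
632 silver × 1.06 = 669.92 copper
669.92 copper × 1.53 = 1024.9776 palladium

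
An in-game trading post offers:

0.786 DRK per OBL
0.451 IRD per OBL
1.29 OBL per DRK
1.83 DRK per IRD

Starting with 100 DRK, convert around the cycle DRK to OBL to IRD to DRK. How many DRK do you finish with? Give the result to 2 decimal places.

100 DRK × 1.29 = 129 OBL
129 OBL × 0.451 = 58.179 IRD
58.179 IRD × 1.83 = 106.46757 DRK

106.47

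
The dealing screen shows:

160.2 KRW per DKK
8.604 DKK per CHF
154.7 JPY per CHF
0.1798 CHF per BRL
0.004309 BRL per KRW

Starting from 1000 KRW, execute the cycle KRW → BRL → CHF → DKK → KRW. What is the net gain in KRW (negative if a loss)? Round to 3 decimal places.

1000 KRW × 0.004309 = 4.309 BRL
4.309 BRL × 0.1798 = 0.7747582 CHF
0.7747582 CHF × 8.604 = 6.6660195528 DKK
6.6660195528 DKK × 160.2 = 1067.89633235856 KRW
Net change: 1067.89633235856 − 1000 = 67.89633235856 KRW

67.896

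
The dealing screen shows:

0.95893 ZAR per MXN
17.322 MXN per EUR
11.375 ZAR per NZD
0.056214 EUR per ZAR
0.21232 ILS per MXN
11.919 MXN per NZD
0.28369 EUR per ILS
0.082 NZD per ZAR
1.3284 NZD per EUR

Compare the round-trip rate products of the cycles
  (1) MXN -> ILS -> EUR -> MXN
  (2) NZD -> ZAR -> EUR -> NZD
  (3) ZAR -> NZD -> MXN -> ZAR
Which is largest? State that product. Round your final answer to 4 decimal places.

(1) 0.21232 × 0.28369 × 17.322 = 1.04336
(2) 11.375 × 0.056214 × 1.3284 = 0.84942
(3) 0.082 × 11.919 × 0.95893 = 0.93722
Highest is cycle (1) at 1.0434 (>1, arbitrage).

1.0434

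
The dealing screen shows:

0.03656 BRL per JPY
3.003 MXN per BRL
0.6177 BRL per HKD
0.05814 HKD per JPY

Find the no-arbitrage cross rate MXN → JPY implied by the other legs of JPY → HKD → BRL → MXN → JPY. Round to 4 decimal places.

9.2724

Known legs of the cycle: 0.05814 × 0.6177 × 3.003 = 0.107846973234
For no arbitrage the full-cycle product must be 1, so the missing rate is 1 / 0.107846973234 ≈ 9.272397.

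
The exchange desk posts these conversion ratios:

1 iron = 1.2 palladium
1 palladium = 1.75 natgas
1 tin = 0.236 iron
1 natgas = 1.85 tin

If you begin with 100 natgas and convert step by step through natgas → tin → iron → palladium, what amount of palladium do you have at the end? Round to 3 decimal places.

100 natgas × 1.85 = 185 tin
185 tin × 0.236 = 43.66 iron
43.66 iron × 1.2 = 52.392 palladium

52.392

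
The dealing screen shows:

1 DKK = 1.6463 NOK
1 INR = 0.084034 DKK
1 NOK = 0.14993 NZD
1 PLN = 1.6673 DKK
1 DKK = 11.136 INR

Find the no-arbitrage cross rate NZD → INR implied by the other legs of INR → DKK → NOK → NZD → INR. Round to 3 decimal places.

Known legs of the cycle: 0.084034 × 1.6463 × 0.14993 = 0.020742091967806
For no arbitrage the full-cycle product must be 1, so the missing rate is 1 / 0.020742091967806 ≈ 48.21114.

48.211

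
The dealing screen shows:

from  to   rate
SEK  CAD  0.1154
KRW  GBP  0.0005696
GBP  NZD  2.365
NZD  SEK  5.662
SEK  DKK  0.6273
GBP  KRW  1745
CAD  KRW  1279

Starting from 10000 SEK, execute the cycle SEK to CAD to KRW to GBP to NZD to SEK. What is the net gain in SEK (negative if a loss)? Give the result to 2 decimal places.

1257.64

10000 SEK × 0.1154 = 1154 CAD
1154 CAD × 1279 = 1475966 KRW
1475966 KRW × 0.0005696 = 840.7102336 GBP
840.7102336 GBP × 2.365 = 1988.279702464 NZD
1988.279702464 NZD × 5.662 = 11257.639675351168 SEK
Net change: 11257.639675351168 − 10000 = 1257.639675351168 SEK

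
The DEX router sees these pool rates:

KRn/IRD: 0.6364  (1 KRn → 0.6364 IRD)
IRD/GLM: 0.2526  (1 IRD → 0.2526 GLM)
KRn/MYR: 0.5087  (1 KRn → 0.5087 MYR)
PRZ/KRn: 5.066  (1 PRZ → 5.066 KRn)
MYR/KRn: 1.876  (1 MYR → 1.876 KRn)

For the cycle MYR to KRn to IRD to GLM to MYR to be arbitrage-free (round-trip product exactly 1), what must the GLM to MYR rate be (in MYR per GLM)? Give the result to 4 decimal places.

Known legs of the cycle: 1.876 × 0.6364 × 0.2526 = 0.30157570464
For no arbitrage the full-cycle product must be 1, so the missing rate is 1 / 0.30157570464 ≈ 3.315917.

3.3159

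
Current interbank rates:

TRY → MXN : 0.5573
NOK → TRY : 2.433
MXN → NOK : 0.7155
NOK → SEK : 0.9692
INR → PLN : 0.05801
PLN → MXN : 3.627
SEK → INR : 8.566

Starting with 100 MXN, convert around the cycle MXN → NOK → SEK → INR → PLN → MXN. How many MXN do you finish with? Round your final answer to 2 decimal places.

124.98

100 MXN × 0.7155 = 71.55 NOK
71.55 NOK × 0.9692 = 69.34626 SEK
69.34626 SEK × 8.566 = 594.02006316 INR
594.02006316 INR × 0.05801 = 34.4591038639116 PLN
34.4591038639116 PLN × 3.627 = 124.9831697144073732 MXN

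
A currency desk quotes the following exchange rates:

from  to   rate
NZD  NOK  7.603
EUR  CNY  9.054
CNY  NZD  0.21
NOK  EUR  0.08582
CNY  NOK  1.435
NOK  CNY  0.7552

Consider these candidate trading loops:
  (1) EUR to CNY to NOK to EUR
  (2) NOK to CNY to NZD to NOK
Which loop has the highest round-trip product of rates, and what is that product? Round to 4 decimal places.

1.2058

(1) 9.054 × 1.435 × 0.08582 = 1.11502
(2) 0.7552 × 0.21 × 7.603 = 1.20577
Highest is cycle (2) at 1.2058 (>1, arbitrage).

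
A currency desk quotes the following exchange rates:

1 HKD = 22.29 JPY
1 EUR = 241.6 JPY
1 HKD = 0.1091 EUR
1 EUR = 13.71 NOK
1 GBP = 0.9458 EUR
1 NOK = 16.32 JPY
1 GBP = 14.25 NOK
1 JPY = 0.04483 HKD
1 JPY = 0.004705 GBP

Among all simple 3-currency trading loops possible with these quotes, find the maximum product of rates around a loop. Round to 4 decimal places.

1.1817

HKD→EUR→JPY→HKD: 0.1091 × 241.6 × 0.04483 = 1.18165
NOK→JPY→GBP→NOK: 16.32 × 0.004705 × 14.25 = 1.09419
EUR→JPY→GBP→EUR: 241.6 × 0.004705 × 0.9458 = 1.07512
Maximum is HKD→EUR→JPY→HKD at 1.1817; arbitrage exists.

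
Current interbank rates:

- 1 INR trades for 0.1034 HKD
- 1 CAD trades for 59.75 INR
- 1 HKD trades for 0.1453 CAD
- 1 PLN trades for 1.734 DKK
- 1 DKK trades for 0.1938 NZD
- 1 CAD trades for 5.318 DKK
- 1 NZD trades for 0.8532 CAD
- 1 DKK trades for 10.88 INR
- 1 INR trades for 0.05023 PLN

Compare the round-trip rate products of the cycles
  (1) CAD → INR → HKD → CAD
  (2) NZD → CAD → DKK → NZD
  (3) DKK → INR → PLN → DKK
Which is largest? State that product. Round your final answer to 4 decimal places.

0.9476

(1) 59.75 × 0.1034 × 0.1453 = 0.89769
(2) 0.8532 × 5.318 × 0.1938 = 0.87933
(3) 10.88 × 0.05023 × 1.734 = 0.94764
Highest is cycle (3) at 0.9476 (≤1, no arbitrage).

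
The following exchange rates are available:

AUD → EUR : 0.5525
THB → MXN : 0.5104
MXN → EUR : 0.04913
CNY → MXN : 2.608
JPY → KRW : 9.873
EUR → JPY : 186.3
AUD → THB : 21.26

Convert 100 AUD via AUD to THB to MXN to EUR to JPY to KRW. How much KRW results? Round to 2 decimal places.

100 AUD × 21.26 = 2126 THB
2126 THB × 0.5104 = 1085.1104 MXN
1085.1104 MXN × 0.04913 = 53.311473952 EUR
53.311473952 EUR × 186.3 = 9931.9275972576 JPY
9931.9275972576 JPY × 9.873 = 98057.9211677242848 KRW

98057.92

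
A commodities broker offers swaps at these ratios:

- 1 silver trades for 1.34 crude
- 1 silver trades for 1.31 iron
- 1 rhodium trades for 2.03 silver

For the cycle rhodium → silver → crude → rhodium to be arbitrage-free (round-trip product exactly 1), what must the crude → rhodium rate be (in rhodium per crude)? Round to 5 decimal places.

0.36762

Known legs of the cycle: 2.03 × 1.34 = 2.7202
For no arbitrage the full-cycle product must be 1, so the missing rate is 1 / 2.7202 ≈ 0.3676200.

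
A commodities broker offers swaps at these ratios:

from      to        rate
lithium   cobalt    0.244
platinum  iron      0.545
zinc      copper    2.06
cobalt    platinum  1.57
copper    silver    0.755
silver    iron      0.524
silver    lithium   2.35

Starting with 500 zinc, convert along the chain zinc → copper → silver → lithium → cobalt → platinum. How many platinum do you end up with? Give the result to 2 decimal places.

700.07

500 zinc × 2.06 = 1030 copper
1030 copper × 0.755 = 777.65 silver
777.65 silver × 2.35 = 1827.4775 lithium
1827.4775 lithium × 0.244 = 445.90451 cobalt
445.90451 cobalt × 1.57 = 700.0700807 platinum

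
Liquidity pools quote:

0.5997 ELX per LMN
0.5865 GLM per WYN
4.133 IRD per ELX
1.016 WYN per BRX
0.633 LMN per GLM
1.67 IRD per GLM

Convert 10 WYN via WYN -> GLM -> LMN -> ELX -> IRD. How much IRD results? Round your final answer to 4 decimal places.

10 WYN × 0.5865 = 5.865 GLM
5.865 GLM × 0.633 = 3.712545 LMN
3.712545 LMN × 0.5997 = 2.2264132365 ELX
2.2264132365 ELX × 4.133 = 9.2017659064545 IRD

9.2018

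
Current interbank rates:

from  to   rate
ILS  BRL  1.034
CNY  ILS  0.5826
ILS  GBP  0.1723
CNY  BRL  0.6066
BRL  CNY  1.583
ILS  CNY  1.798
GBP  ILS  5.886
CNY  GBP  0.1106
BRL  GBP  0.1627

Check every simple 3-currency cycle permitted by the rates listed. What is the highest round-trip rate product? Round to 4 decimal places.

1.1705

GBP→ILS→CNY→GBP: 5.886 × 1.798 × 0.1106 = 1.17048
GBP→ILS→BRL→GBP: 5.886 × 1.034 × 0.1627 = 0.99021
BRL→CNY→ILS→BRL: 1.583 × 0.5826 × 1.034 = 0.95361
Maximum is GBP→ILS→CNY→GBP at 1.1705; arbitrage exists.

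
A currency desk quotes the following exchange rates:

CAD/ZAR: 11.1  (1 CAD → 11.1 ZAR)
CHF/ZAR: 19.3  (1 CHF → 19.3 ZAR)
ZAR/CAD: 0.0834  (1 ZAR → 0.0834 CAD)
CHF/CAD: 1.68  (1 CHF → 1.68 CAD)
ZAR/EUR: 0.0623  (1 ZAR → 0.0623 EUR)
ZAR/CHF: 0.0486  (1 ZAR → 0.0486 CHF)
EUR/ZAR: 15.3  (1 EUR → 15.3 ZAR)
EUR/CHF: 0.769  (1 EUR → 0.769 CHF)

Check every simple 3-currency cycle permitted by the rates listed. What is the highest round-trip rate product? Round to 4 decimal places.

CHF→ZAR→EUR→CHF: 19.3 × 0.0623 × 0.769 = 0.92464
CHF→CAD→ZAR→CHF: 1.68 × 11.1 × 0.0486 = 0.90629
Maximum is CHF→ZAR→EUR→CHF at 0.9246; no arbitrage — every cycle loses value.

0.9246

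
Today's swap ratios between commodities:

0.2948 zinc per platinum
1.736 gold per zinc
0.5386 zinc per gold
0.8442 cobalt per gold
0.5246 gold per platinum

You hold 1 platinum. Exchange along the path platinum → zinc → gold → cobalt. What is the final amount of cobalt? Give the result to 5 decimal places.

1 platinum × 0.2948 = 0.2948 zinc
0.2948 zinc × 1.736 = 0.5117728 gold
0.5117728 gold × 0.8442 = 0.43203859776 cobalt

0.43204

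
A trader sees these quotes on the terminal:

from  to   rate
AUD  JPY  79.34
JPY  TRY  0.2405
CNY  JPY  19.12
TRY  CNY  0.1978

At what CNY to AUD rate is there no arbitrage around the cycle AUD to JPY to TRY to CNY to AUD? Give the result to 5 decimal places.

0.26495

Known legs of the cycle: 79.34 × 0.2405 × 0.1978 = 3.774275206
For no arbitrage the full-cycle product must be 1, so the missing rate is 1 / 3.774275206 ≈ 0.2649515.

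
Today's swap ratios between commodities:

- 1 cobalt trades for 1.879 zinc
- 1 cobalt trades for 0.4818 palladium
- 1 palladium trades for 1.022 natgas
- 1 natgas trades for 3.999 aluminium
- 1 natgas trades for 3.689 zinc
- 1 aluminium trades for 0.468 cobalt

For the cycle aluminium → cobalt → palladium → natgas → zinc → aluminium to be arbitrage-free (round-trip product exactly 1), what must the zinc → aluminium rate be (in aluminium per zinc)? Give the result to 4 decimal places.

Known legs of the cycle: 0.468 × 0.4818 × 1.022 × 3.689 = 0.8501042742192
For no arbitrage the full-cycle product must be 1, so the missing rate is 1 / 0.8501042742192 ≈ 1.176326.

1.1763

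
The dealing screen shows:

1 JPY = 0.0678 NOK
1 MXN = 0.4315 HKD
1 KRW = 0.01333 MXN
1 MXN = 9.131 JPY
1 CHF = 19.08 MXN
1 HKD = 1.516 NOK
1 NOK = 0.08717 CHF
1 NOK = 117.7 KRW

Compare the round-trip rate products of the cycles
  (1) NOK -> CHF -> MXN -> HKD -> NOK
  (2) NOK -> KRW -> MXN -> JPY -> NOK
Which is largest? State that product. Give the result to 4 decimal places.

1.0880

(1) 0.08717 × 19.08 × 0.4315 × 1.516 = 1.08799
(2) 117.7 × 0.01333 × 9.131 × 0.0678 = 0.97130
Highest is cycle (1) at 1.0880 (>1, arbitrage).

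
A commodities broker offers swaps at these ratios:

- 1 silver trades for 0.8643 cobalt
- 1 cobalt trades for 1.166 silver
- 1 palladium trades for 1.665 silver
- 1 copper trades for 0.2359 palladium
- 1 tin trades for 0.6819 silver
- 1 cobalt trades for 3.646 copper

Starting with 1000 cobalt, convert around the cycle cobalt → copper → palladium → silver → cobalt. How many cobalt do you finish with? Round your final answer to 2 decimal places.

1000 cobalt × 3.646 = 3646 copper
3646 copper × 0.2359 = 860.0914 palladium
860.0914 palladium × 1.665 = 1432.052181 silver
1432.052181 silver × 0.8643 = 1237.7227000383 cobalt

1237.72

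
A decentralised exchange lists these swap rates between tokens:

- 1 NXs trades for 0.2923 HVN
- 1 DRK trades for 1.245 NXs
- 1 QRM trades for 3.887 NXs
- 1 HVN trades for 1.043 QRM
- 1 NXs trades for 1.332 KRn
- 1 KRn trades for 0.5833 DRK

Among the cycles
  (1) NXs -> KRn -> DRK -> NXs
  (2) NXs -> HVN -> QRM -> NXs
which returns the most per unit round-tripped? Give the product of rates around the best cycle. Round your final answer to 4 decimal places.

(1) 1.332 × 0.5833 × 1.245 = 0.96731
(2) 0.2923 × 1.043 × 3.887 = 1.18503
Highest is cycle (2) at 1.1850 (>1, arbitrage).

1.1850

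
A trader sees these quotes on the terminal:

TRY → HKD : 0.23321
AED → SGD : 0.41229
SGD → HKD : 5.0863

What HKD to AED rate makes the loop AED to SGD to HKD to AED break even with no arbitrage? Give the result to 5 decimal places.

Known legs of the cycle: 0.41229 × 5.0863 = 2.097030627
For no arbitrage the full-cycle product must be 1, so the missing rate is 1 / 2.097030627 ≈ 0.4768648.

0.47686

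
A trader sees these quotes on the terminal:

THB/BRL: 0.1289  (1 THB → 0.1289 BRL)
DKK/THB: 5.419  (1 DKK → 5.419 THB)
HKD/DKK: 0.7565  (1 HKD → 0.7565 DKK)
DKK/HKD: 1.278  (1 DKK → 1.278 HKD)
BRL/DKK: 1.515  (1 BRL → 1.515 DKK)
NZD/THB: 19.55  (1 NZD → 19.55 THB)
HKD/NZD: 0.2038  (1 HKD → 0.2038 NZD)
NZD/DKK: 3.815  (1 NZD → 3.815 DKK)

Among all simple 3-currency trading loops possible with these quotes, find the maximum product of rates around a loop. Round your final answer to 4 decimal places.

DKK→THB→BRL→DKK: 5.419 × 0.1289 × 1.515 = 1.05824
DKK→HKD→NZD→DKK: 1.278 × 0.2038 × 3.815 = 0.99364
Maximum is DKK→THB→BRL→DKK at 1.0582; arbitrage exists.

1.0582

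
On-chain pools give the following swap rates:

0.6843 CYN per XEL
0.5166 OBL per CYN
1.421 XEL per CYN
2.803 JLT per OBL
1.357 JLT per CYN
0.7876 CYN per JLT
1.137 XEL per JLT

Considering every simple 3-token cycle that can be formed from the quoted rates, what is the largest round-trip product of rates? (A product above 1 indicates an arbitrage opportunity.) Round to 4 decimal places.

1.1405

OBL→JLT→CYN→OBL: 2.803 × 0.7876 × 0.5166 = 1.14047
CYN→JLT→XEL→CYN: 1.357 × 1.137 × 0.6843 = 1.05581
Maximum is OBL→JLT→CYN→OBL at 1.1405; arbitrage exists.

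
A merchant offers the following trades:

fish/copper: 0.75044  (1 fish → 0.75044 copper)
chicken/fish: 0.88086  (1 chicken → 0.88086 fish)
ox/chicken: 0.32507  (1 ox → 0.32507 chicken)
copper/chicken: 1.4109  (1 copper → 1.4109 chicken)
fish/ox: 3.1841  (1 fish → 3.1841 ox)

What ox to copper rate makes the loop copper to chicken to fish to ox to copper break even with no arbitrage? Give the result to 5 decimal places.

0.25270

Known legs of the cycle: 1.4109 × 0.88086 × 3.1841 = 3.9572165913534
For no arbitrage the full-cycle product must be 1, so the missing rate is 1 / 3.9572165913534 ≈ 0.2527029.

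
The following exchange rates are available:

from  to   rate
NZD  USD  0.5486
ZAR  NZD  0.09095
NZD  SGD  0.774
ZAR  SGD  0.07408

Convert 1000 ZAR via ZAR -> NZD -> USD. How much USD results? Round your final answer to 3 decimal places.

1000 ZAR × 0.09095 = 90.95 NZD
90.95 NZD × 0.5486 = 49.89517 USD

49.895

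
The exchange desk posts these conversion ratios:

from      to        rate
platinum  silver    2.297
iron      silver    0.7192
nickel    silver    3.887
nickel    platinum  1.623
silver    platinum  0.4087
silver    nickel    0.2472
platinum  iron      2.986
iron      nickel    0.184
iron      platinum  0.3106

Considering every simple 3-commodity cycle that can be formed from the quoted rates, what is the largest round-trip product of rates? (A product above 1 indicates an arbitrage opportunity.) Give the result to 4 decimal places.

nickel→platinum→silver→nickel: 1.623 × 2.297 × 0.2472 = 0.92157
nickel→platinum→iron→nickel: 1.623 × 2.986 × 0.184 = 0.89172
platinum→iron→silver→platinum: 2.986 × 0.7192 × 0.4087 = 0.87770
Maximum is nickel→platinum→silver→nickel at 0.9216; no arbitrage — every cycle loses value.

0.9216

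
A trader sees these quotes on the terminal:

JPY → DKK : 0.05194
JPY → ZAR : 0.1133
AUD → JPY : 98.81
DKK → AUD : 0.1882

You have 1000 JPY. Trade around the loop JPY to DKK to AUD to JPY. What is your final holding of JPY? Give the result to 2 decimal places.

965.88

1000 JPY × 0.05194 = 51.94 DKK
51.94 DKK × 0.1882 = 9.775108 AUD
9.775108 AUD × 98.81 = 965.87842148 JPY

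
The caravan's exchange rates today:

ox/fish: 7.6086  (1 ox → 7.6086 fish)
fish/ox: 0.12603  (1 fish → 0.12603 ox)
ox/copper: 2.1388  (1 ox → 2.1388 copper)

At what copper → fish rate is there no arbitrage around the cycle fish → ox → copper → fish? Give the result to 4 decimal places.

3.7098

Known legs of the cycle: 0.12603 × 2.1388 = 0.269552964
For no arbitrage the full-cycle product must be 1, so the missing rate is 1 / 0.269552964 ≈ 3.709846.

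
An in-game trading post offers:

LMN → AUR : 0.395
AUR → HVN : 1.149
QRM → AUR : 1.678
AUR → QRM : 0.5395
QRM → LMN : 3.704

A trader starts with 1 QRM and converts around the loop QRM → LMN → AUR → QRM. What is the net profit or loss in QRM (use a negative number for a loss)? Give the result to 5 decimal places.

-0.21067

1 QRM × 3.704 = 3.704 LMN
3.704 LMN × 0.395 = 1.46308 AUR
1.46308 AUR × 0.5395 = 0.78933166 QRM
Net change: 0.78933166 − 1 = -0.21066834 QRM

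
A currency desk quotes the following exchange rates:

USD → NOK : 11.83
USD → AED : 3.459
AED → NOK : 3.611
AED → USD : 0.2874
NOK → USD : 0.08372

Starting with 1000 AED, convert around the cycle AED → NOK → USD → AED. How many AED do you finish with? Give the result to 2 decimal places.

1045.70

1000 AED × 3.611 = 3611 NOK
3611 NOK × 0.08372 = 302.31292 USD
302.31292 USD × 3.459 = 1045.70039028 AED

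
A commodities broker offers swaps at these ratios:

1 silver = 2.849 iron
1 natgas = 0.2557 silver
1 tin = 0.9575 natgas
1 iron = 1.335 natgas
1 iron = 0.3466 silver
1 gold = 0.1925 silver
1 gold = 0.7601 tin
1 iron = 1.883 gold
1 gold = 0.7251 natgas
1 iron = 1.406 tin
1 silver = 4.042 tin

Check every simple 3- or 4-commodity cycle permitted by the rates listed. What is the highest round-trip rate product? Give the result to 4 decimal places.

1.0327

gold→silver→iron→gold: 0.1925 × 2.849 × 1.883 = 1.03270
gold→natgas→silver→iron→gold: 0.7251 × 0.2557 × 2.849 × 1.883 = 0.99465
tin→natgas→silver→tin: 0.9575 × 0.2557 × 4.042 = 0.98961
tin→natgas→silver→iron→tin: 0.9575 × 0.2557 × 2.849 × 1.406 = 0.98073
silver→iron→natgas→silver: 2.849 × 1.335 × 0.2557 = 0.97253
Maximum is gold→silver→iron→gold at 1.0327; arbitrage exists.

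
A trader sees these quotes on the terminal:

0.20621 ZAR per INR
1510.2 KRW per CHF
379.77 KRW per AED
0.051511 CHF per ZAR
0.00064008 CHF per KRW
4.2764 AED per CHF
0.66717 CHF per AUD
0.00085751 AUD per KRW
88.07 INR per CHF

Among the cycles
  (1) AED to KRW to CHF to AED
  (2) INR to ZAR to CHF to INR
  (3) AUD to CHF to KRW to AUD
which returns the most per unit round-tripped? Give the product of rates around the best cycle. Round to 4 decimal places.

1.0395

(1) 379.77 × 0.00064008 × 4.2764 = 1.03952
(2) 0.20621 × 0.051511 × 88.07 = 0.93549
(3) 0.66717 × 1510.2 × 0.00085751 = 0.86399
Highest is cycle (1) at 1.0395 (>1, arbitrage).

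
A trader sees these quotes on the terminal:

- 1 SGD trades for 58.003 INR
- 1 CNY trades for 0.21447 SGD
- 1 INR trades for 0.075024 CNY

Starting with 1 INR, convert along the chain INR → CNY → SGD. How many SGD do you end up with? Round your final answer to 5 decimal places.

1 INR × 0.075024 = 0.075024 CNY
0.075024 CNY × 0.21447 = 0.01609039728 SGD

0.01609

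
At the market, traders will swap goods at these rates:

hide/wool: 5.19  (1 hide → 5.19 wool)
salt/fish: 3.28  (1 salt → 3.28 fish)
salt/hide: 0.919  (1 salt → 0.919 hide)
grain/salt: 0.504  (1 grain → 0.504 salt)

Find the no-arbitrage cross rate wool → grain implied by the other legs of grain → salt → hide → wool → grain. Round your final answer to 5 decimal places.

0.41599

Known legs of the cycle: 0.504 × 0.919 × 5.19 = 2.40388344
For no arbitrage the full-cycle product must be 1, so the missing rate is 1 / 2.40388344 ≈ 0.4159935.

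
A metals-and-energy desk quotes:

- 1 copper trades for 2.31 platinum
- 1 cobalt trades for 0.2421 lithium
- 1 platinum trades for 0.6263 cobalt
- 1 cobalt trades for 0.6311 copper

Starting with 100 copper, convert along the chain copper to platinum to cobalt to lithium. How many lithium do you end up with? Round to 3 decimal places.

35.026

100 copper × 2.31 = 231 platinum
231 platinum × 0.6263 = 144.6753 cobalt
144.6753 cobalt × 0.2421 = 35.02589013 lithium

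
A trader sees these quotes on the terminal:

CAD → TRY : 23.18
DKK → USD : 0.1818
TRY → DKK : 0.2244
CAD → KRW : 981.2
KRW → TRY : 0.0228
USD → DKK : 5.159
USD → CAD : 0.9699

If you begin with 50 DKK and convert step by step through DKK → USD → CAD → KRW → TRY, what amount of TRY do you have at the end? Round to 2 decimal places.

197.23

50 DKK × 0.1818 = 9.09 USD
9.09 USD × 0.9699 = 8.816391 CAD
8.816391 CAD × 981.2 = 8650.6428492 KRW
8650.6428492 KRW × 0.0228 = 197.23465696176 TRY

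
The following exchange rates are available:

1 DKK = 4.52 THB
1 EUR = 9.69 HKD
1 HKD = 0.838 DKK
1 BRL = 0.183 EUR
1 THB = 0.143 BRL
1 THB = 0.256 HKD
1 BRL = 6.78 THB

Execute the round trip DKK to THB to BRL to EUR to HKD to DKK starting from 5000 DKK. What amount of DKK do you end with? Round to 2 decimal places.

5000 DKK × 4.52 = 22600 THB
22600 THB × 0.143 = 3231.8 BRL
3231.8 BRL × 0.183 = 591.4194 EUR
591.4194 EUR × 9.69 = 5730.853986 HKD
5730.853986 HKD × 0.838 = 4802.455640268 DKK

4802.46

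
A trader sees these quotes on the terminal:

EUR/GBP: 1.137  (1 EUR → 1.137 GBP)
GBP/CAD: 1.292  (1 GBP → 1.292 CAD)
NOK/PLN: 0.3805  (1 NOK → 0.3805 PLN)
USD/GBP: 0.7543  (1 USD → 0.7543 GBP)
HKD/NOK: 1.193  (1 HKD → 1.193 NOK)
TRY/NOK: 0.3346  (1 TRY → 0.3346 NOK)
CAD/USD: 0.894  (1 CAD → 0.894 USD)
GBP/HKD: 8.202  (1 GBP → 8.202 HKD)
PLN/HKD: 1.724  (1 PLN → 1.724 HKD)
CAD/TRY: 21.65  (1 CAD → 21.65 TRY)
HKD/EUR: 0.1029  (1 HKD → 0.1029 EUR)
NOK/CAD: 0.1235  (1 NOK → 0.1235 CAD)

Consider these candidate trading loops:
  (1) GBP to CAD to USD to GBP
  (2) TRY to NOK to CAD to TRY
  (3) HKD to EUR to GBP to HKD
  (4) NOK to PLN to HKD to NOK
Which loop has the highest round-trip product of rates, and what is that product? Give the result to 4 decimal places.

0.9596

(1) 1.292 × 0.894 × 0.7543 = 0.87125
(2) 0.3346 × 0.1235 × 21.65 = 0.89465
(3) 0.1029 × 1.137 × 8.202 = 0.95961
(4) 0.3805 × 1.724 × 1.193 = 0.78259
Highest is cycle (3) at 0.9596 (≤1, no arbitrage).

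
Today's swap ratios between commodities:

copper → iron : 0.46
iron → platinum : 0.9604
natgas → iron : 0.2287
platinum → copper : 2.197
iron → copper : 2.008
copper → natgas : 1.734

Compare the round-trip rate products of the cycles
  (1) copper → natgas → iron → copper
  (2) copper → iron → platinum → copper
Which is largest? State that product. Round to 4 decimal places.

0.9706

(1) 1.734 × 0.2287 × 2.008 = 0.79630
(2) 0.46 × 0.9604 × 2.197 = 0.97060
Highest is cycle (2) at 0.9706 (≤1, no arbitrage).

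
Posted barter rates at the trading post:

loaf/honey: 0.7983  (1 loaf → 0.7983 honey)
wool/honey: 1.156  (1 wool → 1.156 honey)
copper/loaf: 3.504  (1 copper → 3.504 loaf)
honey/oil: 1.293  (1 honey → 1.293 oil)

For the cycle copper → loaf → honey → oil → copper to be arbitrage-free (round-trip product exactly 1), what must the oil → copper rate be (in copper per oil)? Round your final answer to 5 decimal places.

Known legs of the cycle: 3.504 × 0.7983 × 1.293 = 3.6168354576
For no arbitrage the full-cycle product must be 1, so the missing rate is 1 / 3.6168354576 ≈ 0.2764848.

0.27648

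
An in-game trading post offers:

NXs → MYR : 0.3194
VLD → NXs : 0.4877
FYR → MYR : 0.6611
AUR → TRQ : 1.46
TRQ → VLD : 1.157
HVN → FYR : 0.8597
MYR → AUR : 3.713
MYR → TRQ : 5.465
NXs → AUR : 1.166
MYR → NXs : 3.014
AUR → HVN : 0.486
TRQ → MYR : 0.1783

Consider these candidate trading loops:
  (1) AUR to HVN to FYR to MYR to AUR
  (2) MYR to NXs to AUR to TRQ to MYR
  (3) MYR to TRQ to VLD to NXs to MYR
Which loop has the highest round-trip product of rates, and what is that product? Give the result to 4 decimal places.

1.0256

(1) 0.486 × 0.8597 × 0.6611 × 3.713 = 1.02559
(2) 3.014 × 1.166 × 1.46 × 0.1783 = 0.91484
(3) 5.465 × 1.157 × 0.4877 × 0.3194 = 0.98494
Highest is cycle (1) at 1.0256 (>1, arbitrage).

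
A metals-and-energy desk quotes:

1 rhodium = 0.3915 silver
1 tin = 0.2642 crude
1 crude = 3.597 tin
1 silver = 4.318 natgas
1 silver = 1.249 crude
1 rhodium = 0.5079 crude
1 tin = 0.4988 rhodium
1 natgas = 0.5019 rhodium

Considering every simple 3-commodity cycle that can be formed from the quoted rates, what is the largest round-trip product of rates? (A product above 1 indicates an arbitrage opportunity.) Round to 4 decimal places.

rhodium→crude→tin→rhodium: 0.5079 × 3.597 × 0.4988 = 0.91127
rhodium→silver→natgas→rhodium: 0.3915 × 4.318 × 0.5019 = 0.84846
Maximum is rhodium→crude→tin→rhodium at 0.9113; no arbitrage — every cycle loses value.

0.9113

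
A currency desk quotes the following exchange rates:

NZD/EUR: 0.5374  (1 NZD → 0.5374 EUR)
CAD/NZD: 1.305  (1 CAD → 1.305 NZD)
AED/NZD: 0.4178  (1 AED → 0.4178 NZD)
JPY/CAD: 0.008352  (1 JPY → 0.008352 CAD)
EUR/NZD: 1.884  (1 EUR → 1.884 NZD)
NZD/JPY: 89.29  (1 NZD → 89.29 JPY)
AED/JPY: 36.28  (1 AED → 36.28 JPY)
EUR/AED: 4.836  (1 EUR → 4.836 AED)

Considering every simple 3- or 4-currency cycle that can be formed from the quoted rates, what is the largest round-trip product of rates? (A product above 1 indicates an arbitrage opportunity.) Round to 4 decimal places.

1.0858

AED→NZD→EUR→AED: 0.4178 × 0.5374 × 4.836 = 1.08581
JPY→CAD→NZD→JPY: 0.008352 × 1.305 × 89.29 = 0.97320
Maximum is AED→NZD→EUR→AED at 1.0858; arbitrage exists.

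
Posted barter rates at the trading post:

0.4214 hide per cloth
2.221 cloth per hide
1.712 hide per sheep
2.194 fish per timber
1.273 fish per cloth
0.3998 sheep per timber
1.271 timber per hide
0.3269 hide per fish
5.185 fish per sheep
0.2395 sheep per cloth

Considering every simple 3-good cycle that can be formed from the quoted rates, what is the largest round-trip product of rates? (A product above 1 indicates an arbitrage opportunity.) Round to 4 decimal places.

fish→hide→cloth→fish: 0.3269 × 2.221 × 1.273 = 0.92426
fish→hide→timber→fish: 0.3269 × 1.271 × 2.194 = 0.91158
hide→cloth→sheep→hide: 2.221 × 0.2395 × 1.712 = 0.91066
hide→timber→sheep→hide: 1.271 × 0.3998 × 1.712 = 0.86995
Maximum is fish→hide→cloth→fish at 0.9243; no arbitrage — every cycle loses value.

0.9243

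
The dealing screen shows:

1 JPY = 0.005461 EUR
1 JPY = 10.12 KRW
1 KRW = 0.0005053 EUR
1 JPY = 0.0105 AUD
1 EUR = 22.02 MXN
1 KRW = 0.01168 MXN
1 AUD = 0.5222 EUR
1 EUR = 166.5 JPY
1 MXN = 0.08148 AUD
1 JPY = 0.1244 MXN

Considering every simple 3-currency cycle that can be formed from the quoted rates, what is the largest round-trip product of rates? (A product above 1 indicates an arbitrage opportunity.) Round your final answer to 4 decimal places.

0.9369

AUD→EUR→MXN→AUD: 0.5222 × 22.02 × 0.08148 = 0.93693
AUD→EUR→JPY→AUD: 0.5222 × 166.5 × 0.0105 = 0.91294
KRW→EUR→JPY→KRW: 0.0005053 × 166.5 × 10.12 = 0.85142
Maximum is AUD→EUR→MXN→AUD at 0.9369; no arbitrage — every cycle loses value.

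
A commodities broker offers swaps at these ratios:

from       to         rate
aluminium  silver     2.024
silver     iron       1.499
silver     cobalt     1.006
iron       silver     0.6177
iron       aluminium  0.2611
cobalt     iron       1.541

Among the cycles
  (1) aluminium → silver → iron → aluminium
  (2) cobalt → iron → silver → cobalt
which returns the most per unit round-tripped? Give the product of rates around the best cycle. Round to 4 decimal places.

0.9576

(1) 2.024 × 1.499 × 0.2611 = 0.79217
(2) 1.541 × 0.6177 × 1.006 = 0.95759
Highest is cycle (2) at 0.9576 (≤1, no arbitrage).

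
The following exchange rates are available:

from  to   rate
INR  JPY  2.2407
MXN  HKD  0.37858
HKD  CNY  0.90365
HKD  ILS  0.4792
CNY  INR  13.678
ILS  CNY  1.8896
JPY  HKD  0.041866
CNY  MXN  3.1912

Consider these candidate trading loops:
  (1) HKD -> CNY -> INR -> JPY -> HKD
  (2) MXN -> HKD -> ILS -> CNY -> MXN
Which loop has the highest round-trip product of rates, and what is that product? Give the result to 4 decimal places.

1.1595

(1) 0.90365 × 13.678 × 2.2407 × 0.041866 = 1.15949
(2) 0.37858 × 0.4792 × 1.8896 × 3.1912 = 1.09395
Highest is cycle (1) at 1.1595 (>1, arbitrage).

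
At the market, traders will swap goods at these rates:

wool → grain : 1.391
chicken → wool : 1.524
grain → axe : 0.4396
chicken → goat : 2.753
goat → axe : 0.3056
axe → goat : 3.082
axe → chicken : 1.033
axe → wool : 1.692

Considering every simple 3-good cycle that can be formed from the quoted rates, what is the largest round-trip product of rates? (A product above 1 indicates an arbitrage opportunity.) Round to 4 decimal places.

1.0346

axe→wool→grain→axe: 1.692 × 1.391 × 0.4396 = 1.03463
goat→axe→chicken→goat: 0.3056 × 1.033 × 2.753 = 0.86908
Maximum is axe→wool→grain→axe at 1.0346; arbitrage exists.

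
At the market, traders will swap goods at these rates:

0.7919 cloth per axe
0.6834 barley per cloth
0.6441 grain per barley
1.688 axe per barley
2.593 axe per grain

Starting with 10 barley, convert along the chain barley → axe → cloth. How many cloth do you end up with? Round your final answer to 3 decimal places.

13.367

10 barley × 1.688 = 16.88 axe
16.88 axe × 0.7919 = 13.367272 cloth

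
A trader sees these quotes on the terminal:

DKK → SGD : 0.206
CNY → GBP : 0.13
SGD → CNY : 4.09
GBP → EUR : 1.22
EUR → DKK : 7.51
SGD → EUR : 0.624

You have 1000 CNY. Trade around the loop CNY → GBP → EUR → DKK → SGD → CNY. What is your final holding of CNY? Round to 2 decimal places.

1003.54

1000 CNY × 0.13 = 130 GBP
130 GBP × 1.22 = 158.6 EUR
158.6 EUR × 7.51 = 1191.086 DKK
1191.086 DKK × 0.206 = 245.363716 SGD
245.363716 SGD × 4.09 = 1003.53759844 CNY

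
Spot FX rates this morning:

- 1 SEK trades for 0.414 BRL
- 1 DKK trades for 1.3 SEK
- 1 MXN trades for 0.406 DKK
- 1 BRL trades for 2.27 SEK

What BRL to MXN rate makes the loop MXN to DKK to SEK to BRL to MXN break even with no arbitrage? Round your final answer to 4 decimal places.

Known legs of the cycle: 0.406 × 1.3 × 0.414 = 0.2185092
For no arbitrage the full-cycle product must be 1, so the missing rate is 1 / 0.2185092 ≈ 4.576466.

4.5765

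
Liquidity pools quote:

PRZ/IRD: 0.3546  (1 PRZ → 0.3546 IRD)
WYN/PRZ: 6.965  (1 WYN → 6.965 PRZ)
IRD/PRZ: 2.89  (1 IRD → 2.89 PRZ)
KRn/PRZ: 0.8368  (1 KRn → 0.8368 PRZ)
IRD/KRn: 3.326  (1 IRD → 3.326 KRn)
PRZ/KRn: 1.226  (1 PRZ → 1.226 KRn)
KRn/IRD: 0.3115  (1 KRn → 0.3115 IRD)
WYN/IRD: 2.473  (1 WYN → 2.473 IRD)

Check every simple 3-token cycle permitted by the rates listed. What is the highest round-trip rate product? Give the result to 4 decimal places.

KRn→IRD→PRZ→KRn: 0.3115 × 2.89 × 1.226 = 1.10369
KRn→PRZ→IRD→KRn: 0.8368 × 0.3546 × 3.326 = 0.98692
Maximum is KRn→IRD→PRZ→KRn at 1.1037; arbitrage exists.

1.1037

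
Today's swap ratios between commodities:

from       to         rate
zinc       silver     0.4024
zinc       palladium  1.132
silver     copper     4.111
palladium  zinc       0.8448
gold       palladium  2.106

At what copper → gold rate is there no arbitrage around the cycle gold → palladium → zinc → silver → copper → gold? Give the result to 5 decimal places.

Known legs of the cycle: 2.106 × 0.8448 × 0.4024 × 4.111 = 2.94318608044032
For no arbitrage the full-cycle product must be 1, so the missing rate is 1 / 2.94318608044032 ≈ 0.3397678.

0.33977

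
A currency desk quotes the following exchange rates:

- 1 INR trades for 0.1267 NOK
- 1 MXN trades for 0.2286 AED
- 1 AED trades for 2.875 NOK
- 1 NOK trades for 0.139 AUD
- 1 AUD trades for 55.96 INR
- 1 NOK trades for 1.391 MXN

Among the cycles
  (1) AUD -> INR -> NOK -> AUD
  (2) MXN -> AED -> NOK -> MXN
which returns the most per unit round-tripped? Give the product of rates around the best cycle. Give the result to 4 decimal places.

(1) 55.96 × 0.1267 × 0.139 = 0.98553
(2) 0.2286 × 2.875 × 1.391 = 0.91420
Highest is cycle (1) at 0.9855 (≤1, no arbitrage).

0.9855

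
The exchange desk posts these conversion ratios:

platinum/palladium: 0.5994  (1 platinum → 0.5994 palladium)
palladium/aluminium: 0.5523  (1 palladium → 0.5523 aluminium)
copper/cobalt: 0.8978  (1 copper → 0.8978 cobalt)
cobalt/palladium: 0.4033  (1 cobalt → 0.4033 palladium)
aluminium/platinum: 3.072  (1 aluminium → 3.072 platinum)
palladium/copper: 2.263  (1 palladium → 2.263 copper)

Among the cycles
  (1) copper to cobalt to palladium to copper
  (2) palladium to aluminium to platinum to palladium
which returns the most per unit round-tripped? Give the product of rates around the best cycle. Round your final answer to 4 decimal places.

(1) 0.8978 × 0.4033 × 2.263 = 0.81939
(2) 0.5523 × 3.072 × 0.5994 = 1.01698
Highest is cycle (2) at 1.0170 (>1, arbitrage).

1.0170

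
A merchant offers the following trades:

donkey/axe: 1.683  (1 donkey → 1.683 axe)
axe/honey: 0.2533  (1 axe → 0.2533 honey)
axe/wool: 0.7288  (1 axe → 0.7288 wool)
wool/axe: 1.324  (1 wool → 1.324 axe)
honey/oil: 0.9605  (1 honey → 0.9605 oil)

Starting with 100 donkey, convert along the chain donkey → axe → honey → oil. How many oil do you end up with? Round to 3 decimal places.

40.946

100 donkey × 1.683 = 168.3 axe
168.3 axe × 0.2533 = 42.63039 honey
42.63039 honey × 0.9605 = 40.946489595 oil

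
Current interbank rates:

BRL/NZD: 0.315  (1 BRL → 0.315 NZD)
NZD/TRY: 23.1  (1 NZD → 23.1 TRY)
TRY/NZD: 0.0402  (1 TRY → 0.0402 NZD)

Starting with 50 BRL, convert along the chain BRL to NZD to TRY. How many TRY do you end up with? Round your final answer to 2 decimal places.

50 BRL × 0.315 = 15.75 NZD
15.75 NZD × 23.1 = 363.825 TRY

363.83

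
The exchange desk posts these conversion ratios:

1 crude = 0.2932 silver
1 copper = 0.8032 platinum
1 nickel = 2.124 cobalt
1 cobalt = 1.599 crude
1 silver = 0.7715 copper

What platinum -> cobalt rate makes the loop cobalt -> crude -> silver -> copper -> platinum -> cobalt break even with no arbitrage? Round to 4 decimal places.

3.4421

Known legs of the cycle: 1.599 × 0.2932 × 0.7715 × 0.8032 = 0.29051734056384
For no arbitrage the full-cycle product must be 1, so the missing rate is 1 / 0.29051734056384 ≈ 3.442135.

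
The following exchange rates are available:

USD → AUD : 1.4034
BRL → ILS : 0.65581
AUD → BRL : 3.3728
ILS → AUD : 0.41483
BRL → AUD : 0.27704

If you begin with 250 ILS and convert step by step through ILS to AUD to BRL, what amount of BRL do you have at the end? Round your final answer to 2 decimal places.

250 ILS × 0.41483 = 103.7075 AUD
103.7075 AUD × 3.3728 = 349.784656 BRL

349.78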